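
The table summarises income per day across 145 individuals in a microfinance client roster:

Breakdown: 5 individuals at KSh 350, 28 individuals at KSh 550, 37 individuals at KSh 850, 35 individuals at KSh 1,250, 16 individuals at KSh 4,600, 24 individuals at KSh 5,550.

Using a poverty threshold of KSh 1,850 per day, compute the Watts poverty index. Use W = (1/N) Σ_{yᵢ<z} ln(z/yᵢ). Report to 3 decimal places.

Below z: 5×KSh 350, 28×KSh 550, 37×KSh 850, 35×KSh 1,250 (q = 105 of N = 145).
Log gaps: ln(1850/350) = 1.6650 (×5); ln(1850/550) = 1.2130 (×28); ln(1850/850) = 0.7777 (×37); ln(1850/1250) = 0.3920 (×35).
W = 84.786215 / 145 = 0.585.

0.585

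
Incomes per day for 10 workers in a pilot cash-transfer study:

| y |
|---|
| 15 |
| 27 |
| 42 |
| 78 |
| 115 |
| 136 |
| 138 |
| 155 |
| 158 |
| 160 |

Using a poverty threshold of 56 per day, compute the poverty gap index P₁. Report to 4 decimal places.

Below z: 15, 27, 42 (q = 3 of N = 10).
Shortfall ratios: (56−15)/56 = 0.7321; (56−27)/56 = 0.5179; (56−42)/56 = 0.2500.
Σ = 1.500000. Dividing by the full population N = 10 gives P₁ = 0.1500.

0.1500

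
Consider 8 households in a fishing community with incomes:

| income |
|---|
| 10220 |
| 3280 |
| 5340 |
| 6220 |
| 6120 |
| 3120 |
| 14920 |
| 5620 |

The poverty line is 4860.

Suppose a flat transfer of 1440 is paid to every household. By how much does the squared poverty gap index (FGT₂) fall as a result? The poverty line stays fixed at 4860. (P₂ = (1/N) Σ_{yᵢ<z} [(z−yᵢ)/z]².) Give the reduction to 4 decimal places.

0.0287

Before: below the line — 3120, 3280; squared poverty gap index (FGT₂) = 0.029234.
After the 1440 transfer: below the line — 4560, 4720; squared poverty gap index (FGT₂) = 0.000580.
Reduction = 0.029234 − 0.000580 = 0.0287.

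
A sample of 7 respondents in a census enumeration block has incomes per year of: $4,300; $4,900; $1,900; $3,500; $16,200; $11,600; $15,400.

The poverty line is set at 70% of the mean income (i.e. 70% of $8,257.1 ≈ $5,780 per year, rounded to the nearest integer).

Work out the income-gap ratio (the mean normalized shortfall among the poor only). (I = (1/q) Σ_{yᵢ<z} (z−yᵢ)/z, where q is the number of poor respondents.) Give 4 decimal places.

Below the line: $1,900, $3,500, $4,300, $4,900 (q = 4 of N = 7).
Relative gaps: 0.6713, 0.3945, 0.2561, 0.1522; sum = 1.474048.
I averages over the q = 4 poor units only: 1.474048 / 4 = 0.3685.

0.3685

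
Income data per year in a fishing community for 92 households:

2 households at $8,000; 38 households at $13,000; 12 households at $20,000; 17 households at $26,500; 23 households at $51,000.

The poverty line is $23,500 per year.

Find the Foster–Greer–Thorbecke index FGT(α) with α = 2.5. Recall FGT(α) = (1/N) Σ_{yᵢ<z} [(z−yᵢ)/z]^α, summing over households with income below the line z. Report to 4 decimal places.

Poor units: 2×$8,000, 38×$13,000, 12×$20,000 (q = 52 of N = 92).
Shortfall ratios: (23500−8000)/23500 = 0.6596 (×2); (23500−13000)/23500 = 0.4468 (×38); (23500−20000)/23500 = 0.1489 (×12).
Raised to α = 2.5: 0.35331 (×2); 0.13345 (×38); 0.00856 (×12).
Sum = 5.880277; FGT(2.5) = 5.880277 / 92 = 0.0639.

0.0639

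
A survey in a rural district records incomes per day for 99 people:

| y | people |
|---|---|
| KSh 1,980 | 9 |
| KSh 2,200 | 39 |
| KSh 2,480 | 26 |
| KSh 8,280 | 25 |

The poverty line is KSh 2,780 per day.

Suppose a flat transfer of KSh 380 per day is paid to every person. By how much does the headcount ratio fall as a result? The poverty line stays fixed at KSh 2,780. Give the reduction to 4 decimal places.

Before: below the line — 9×KSh 1,980, 39×KSh 2,200, 26×KSh 2,480; headcount ratio = 0.747475.
After the KSh 380 transfer: below the line — 9×KSh 2,360, 39×KSh 2,580; headcount ratio = 0.484848.
Reduction = 0.747475 − 0.484848 = 0.2626.

0.2626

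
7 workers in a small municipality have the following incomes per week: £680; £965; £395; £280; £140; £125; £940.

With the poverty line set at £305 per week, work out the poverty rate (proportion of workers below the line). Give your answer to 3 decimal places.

0.429

3 of the 7 workers have income below £305.
H = 3/7 = 0.429.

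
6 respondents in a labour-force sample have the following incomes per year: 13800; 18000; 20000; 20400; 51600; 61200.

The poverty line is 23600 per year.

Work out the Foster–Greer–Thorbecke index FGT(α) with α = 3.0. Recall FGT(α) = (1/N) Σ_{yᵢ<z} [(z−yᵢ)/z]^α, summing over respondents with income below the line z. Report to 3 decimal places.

0.015

Below z: 13800, 18000, 20000, 20400 (q = 4 of N = 6).
Shortfall ratios: (23600−13800)/23600 = 0.4153; (23600−18000)/23600 = 0.2373; (23600−20000)/23600 = 0.1525; (23600−20400)/23600 = 0.1356.
Raised to α = 3.0: 0.07160; 0.01336; 0.00355; 0.00249.
Sum = 0.091008; FGT(3.0) = 0.091008 / 6 = 0.015.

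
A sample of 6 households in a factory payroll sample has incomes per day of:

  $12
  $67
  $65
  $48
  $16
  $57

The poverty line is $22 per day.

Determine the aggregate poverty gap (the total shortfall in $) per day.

$16

Below the line: $12, $16 (q = 2 of N = 6).
Individual gaps: 22−12 = 10; 22−16 = 6.
Aggregate gap = $16.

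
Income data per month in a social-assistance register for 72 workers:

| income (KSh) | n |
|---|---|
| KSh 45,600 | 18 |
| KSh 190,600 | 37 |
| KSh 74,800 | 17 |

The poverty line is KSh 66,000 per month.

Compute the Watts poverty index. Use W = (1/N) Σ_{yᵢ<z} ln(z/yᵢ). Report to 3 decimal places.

Below the line: 18×KSh 45,600 (q = 18 of N = 72).
Log gaps: ln(66000/45600) = 0.3697 (×18).
W = 6.655446 / 72 = 0.092.

0.092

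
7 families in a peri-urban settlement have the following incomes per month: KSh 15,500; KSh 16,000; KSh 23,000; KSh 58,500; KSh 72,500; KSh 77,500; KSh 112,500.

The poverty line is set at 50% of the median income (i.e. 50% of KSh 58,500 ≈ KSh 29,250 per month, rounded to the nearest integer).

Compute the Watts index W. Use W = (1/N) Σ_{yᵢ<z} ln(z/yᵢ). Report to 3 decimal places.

Below z: KSh 15,500, KSh 16,000, KSh 23,000 (q = 3 of N = 7).
Log gaps: ln(29250/15500) = 0.6350; ln(29250/16000) = 0.6033; ln(29250/23000) = 0.2404.
W = 1.478716 / 7 = 0.211.

0.211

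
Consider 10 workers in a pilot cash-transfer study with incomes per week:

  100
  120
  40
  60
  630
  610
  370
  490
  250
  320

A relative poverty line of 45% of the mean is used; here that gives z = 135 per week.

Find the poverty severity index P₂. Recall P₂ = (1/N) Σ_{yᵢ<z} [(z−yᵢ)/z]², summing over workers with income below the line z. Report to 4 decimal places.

0.0883

Below the line: 40, 60, 100, 120 (q = 4 of N = 10).
Gap ratios (z−y)/z: (135−40)/135 = 0.7037; (135−60)/135 = 0.5556; (135−100)/135 = 0.2593; (135−120)/135 = 0.1111.
Squared: 0.4952; 0.3086; 0.0672; 0.0123.
Sum = 0.883402; P₂ = 0.883402 / 10 = 0.0883.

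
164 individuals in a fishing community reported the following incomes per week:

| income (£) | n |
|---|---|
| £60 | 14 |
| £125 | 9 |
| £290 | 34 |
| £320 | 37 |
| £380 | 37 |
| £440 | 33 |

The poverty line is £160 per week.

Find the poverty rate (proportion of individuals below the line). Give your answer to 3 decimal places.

23 of the 164 individuals have income below £160.
H = 23/164 = 0.140.

0.140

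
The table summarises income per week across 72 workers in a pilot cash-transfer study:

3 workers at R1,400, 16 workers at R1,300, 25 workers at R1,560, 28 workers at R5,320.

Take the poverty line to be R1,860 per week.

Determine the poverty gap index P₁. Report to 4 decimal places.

Poor units: 16×R1,300, 3×R1,400, 25×R1,560 (q = 44 of N = 72).
Normalized shortfalls: (1860−1300)/1860 = 0.3011 (×16); (1860−1400)/1860 = 0.2473 (×3); (1860−1560)/1860 = 0.1613 (×25).
Σ = 9.591398. Dividing by the full population N = 72 gives P₁ = 0.1332.

0.1332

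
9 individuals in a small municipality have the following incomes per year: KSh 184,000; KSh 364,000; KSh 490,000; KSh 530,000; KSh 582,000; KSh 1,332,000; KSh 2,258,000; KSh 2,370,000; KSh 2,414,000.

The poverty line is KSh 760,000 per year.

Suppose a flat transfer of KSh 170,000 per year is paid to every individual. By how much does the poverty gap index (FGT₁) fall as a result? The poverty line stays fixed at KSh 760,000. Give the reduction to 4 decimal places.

0.1243

Before: below the line — KSh 184,000, KSh 364,000, KSh 490,000, KSh 530,000, KSh 582,000; poverty gap index (FGT₁) = 0.241228.
After the KSh 170,000 transfer: below the line — KSh 354,000, KSh 534,000, KSh 660,000, KSh 700,000, KSh 752,000; poverty gap index (FGT₁) = 0.116959.
Reduction = 0.241228 − 0.116959 = 0.1243.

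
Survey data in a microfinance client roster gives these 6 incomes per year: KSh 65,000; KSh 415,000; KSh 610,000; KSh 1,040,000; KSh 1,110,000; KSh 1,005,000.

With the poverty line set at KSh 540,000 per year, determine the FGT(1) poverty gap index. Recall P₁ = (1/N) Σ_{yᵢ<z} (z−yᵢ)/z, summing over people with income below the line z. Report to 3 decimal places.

0.185

Below z: KSh 65,000, KSh 415,000 (q = 2 of N = 6).
Shortfall ratios: (540000−65000)/540000 = 0.8796; (540000−415000)/540000 = 0.2315.
Sum of shortfalls = 1.111111; P₁ averages over all N: 1.111111 / 6 = 0.185.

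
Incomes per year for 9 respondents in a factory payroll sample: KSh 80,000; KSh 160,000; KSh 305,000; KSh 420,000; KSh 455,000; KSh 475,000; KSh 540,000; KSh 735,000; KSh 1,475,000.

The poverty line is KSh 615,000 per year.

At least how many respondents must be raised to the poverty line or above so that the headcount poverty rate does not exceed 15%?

6

7 of the 9 respondents are poor, so H = 7/9 = 0.778.
A headcount ratio of at most 15% allows at most ⌊0.15 × 9⌋ = 1 poor respondents.
So at least 7 − 1 = 6 must be lifted.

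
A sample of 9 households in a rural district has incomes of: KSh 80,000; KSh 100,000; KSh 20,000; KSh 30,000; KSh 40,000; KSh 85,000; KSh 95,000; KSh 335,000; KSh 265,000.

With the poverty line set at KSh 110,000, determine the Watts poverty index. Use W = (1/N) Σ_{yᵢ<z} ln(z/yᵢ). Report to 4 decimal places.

0.5371

Incomes under z: KSh 20,000, KSh 30,000, KSh 40,000, KSh 80,000, KSh 85,000, KSh 95,000, KSh 100,000 (q = 7 of N = 9).
Log gaps: ln(110000/20000) = 1.7047; ln(110000/30000) = 1.2993; ln(110000/40000) = 1.0116; ln(110000/80000) = 0.3185; ln(110000/85000) = 0.2578; ln(110000/95000) = 0.1466; ln(110000/100000) = 0.0953.
W = 4.833828 / 9 = 0.5371.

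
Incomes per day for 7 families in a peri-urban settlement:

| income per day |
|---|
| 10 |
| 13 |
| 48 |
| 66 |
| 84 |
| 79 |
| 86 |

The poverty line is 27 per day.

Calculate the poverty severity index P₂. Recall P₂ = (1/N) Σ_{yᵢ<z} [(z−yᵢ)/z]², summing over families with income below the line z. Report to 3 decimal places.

Incomes under z: 10, 13 (q = 2 of N = 7).
Normalized shortfalls: (27−10)/27 = 0.6296; (27−13)/27 = 0.5185.
Squared: 0.3964; 0.2689.
Sum = 0.665295; P₂ = 0.665295 / 7 = 0.095.

0.095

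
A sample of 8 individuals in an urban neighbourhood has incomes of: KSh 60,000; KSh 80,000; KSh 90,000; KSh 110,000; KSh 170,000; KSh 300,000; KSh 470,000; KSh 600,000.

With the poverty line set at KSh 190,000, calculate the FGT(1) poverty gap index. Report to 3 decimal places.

0.289

Incomes under z: KSh 60,000, KSh 80,000, KSh 90,000, KSh 110,000, KSh 170,000 (q = 5 of N = 8).
Relative gaps: (190000−60000)/190000 = 0.6842; (190000−80000)/190000 = 0.5789; (190000−90000)/190000 = 0.5263; (190000−110000)/190000 = 0.4211; (190000−170000)/190000 = 0.1053.
Sum of shortfalls = 2.315789; P₁ averages over all N: 2.315789 / 8 = 0.289.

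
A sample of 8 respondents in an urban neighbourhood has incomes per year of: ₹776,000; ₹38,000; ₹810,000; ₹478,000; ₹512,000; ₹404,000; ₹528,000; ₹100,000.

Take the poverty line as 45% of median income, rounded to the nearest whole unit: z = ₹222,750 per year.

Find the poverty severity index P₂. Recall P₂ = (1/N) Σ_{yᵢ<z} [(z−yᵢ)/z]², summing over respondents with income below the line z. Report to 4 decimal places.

Below z: ₹38,000, ₹100,000 (q = 2 of N = 8).
Relative gaps: (222750−38000)/222750 = 0.8294; (222750−100000)/222750 = 0.5511.
Squared: 0.6879; 0.3037.
Sum = 0.991587; P₂ = 0.991587 / 8 = 0.1239.

0.1239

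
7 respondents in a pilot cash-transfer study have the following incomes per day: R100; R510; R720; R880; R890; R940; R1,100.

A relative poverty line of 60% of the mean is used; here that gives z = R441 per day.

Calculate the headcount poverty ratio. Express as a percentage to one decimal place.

1 of the 7 respondents have income below R441.
H = 1/7 = 14.3%.

14.3%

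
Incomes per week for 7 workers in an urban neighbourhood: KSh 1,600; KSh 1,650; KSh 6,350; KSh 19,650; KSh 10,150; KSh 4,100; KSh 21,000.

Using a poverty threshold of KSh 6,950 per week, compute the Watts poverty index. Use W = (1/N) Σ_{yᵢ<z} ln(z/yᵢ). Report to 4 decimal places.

Below z: KSh 1,600, KSh 1,650, KSh 4,100, KSh 6,350 (q = 4 of N = 7).
ln(z/y) terms: ln(6950/1600) = 1.4687; ln(6950/1650) = 1.4380; ln(6950/4100) = 0.5278; ln(6950/6350) = 0.0903.
W = 3.524746 / 7 = 0.5035.

0.5035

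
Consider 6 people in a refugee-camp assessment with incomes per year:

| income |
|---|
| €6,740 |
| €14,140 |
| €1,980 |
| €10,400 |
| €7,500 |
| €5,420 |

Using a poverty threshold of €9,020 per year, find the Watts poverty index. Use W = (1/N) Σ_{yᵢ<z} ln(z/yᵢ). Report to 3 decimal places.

0.417

Below the line: €1,980, €5,420, €6,740, €7,500 (q = 4 of N = 6).
Log shortfalls: ln(9020/1980) = 1.5163; ln(9020/5420) = 0.5093; ln(9020/6740) = 0.2914; ln(9020/7500) = 0.1845.
W = 2.501622 / 6 = 0.417.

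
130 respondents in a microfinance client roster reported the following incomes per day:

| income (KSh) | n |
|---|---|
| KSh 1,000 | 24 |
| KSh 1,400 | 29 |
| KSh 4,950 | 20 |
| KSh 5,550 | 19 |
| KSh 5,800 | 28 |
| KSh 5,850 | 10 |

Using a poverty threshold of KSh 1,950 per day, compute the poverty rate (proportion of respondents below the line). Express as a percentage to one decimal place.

53 of the 130 respondents have income below KSh 1,950.
H = 53/130 = 40.8%.

40.8%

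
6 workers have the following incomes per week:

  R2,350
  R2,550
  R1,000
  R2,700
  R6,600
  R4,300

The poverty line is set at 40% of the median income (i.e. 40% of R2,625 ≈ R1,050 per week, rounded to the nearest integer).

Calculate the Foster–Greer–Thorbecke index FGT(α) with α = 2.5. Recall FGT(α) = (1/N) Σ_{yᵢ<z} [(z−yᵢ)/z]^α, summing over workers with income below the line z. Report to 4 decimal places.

Below the line: R1,000 (q = 1 of N = 6).
Gap ratios (z−y)/z: (1050−1000)/1050 = 0.0476.
Raised to α = 2.5: 0.00049.
Sum = 0.000495; FGT(2.5) = 0.000495 / 6 = 0.0001.

0.0001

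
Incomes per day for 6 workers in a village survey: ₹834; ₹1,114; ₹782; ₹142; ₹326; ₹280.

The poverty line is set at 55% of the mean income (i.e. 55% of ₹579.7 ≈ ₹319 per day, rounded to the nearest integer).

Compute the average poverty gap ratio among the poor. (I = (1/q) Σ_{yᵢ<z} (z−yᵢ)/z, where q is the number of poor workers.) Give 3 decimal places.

0.339

Incomes under z: ₹142, ₹280 (q = 2 of N = 6).
Shortfall ratios (z−y)/z: 0.5549, 0.1223; sum = 0.677116.
The income-gap ratio divides by q (the poor only): 0.677116 / 2 = 0.339.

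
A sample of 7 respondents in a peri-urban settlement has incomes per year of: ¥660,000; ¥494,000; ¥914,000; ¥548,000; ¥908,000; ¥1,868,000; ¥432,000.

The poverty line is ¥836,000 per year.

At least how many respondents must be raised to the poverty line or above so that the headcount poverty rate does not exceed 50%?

4 of the 7 respondents are poor, so H = 4/7 = 0.571.
A headcount ratio of at most 50% allows at most ⌊0.50 × 7⌋ = 3 poor respondents.
So at least 4 − 3 = 1 must be lifted.

1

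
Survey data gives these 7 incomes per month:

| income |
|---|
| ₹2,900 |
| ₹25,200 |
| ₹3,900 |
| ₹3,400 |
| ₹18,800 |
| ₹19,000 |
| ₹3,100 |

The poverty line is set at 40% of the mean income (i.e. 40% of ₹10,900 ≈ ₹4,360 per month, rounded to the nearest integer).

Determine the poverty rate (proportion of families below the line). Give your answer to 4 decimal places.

4 of the 7 families have income below ₹4,360.
H = 4/7 = 0.5714.

0.5714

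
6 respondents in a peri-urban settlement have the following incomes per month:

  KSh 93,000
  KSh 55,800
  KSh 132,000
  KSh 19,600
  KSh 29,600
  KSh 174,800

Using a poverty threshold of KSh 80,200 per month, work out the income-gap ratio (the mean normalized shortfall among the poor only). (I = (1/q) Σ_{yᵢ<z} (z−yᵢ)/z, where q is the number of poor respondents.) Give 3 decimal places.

0.564

Incomes under z: KSh 19,600, KSh 29,600, KSh 55,800 (q = 3 of N = 6).
Relative gaps: 0.7556, 0.6309, 0.3042; sum = 1.690773.
The income-gap ratio divides by q (the poor only): 1.690773 / 3 = 0.564.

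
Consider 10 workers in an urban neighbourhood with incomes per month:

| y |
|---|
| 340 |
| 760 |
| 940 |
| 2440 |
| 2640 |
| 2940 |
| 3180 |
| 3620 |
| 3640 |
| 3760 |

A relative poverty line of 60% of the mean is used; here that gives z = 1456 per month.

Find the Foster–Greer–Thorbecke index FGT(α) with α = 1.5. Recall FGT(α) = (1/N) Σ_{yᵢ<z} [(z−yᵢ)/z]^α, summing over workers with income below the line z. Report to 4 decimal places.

0.1213

Incomes under z: 340, 760, 940 (q = 3 of N = 10).
Normalized shortfalls: (1456−340)/1456 = 0.7665; (1456−760)/1456 = 0.4780; (1456−940)/1456 = 0.3544.
Raised to α = 1.5: 0.67105; 0.33050; 0.21098.
Sum = 1.212525; FGT(1.5) = 1.212525 / 10 = 0.1213.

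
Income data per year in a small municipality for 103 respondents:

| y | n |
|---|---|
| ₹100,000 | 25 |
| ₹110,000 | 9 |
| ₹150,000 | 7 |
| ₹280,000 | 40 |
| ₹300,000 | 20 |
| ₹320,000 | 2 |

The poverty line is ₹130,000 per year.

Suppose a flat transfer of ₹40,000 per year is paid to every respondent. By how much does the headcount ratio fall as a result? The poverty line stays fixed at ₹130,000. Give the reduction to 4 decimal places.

Before: below the line — 25×₹100,000, 9×₹110,000; headcount ratio = 0.330097.
After the ₹40,000 transfer: below the line — none; headcount ratio = 0.000000.
Reduction = 0.330097 − 0.000000 = 0.3301.

0.3301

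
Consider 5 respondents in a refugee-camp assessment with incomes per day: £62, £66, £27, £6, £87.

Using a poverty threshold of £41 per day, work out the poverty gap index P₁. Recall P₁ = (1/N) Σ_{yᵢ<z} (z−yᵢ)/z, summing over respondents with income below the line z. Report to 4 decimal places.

0.2390

Incomes under z: £6, £27 (q = 2 of N = 5).
Shortfall ratios: (41−6)/41 = 0.8537; (41−27)/41 = 0.3415.
Σ = 1.195122. Dividing by the full population N = 5 gives P₁ = 0.2390.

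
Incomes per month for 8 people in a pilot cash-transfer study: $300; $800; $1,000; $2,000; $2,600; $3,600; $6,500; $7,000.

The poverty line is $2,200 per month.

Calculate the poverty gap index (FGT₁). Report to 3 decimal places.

Below z: $300, $800, $1,000, $2,000 (q = 4 of N = 8).
Normalized shortfalls: (2200−300)/2200 = 0.8636; (2200−800)/2200 = 0.6364; (2200−1000)/2200 = 0.5455; (2200−2000)/2200 = 0.0909.
Sum of shortfalls = 2.136364; P₁ averages over all N: 2.136364 / 8 = 0.267.

0.267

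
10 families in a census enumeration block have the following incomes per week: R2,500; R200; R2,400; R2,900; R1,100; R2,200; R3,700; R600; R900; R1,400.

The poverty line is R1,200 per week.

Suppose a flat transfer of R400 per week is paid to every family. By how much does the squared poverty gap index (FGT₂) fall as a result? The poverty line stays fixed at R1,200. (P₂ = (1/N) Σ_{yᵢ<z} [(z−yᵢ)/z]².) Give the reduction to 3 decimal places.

0.074

Before: below the line — R200, R600, R900, R1,100; squared poverty gap index (FGT₂) = 0.10139.
After the R400 transfer: below the line — R600, R1,000; squared poverty gap index (FGT₂) = 0.02778.
Reduction = 0.10139 − 0.02778 = 0.074.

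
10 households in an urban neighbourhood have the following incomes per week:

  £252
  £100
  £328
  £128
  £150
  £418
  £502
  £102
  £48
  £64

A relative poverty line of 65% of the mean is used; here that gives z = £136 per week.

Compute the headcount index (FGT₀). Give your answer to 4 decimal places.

5 of the 10 households have income below £136.
H = 5/10 = 0.5000.

0.5000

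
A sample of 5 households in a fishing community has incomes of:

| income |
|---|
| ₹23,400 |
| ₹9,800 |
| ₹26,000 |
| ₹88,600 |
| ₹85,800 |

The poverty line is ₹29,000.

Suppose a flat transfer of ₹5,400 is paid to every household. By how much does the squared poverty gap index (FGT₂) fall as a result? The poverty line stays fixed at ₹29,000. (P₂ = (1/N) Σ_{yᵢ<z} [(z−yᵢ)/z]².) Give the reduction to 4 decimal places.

0.0520

Before: below the line — ₹9,800, ₹23,400, ₹26,000; squared poverty gap index (FGT₂) = 0.097265.
After the ₹5,400 transfer: below the line — ₹15,200, ₹28,800; squared poverty gap index (FGT₂) = 0.045298.
Reduction = 0.097265 − 0.045298 = 0.0520.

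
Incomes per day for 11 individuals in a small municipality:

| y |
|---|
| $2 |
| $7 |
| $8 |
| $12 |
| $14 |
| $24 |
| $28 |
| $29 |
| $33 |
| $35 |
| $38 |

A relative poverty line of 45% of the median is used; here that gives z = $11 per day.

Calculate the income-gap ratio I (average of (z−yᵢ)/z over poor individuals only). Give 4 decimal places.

0.4848

Below z: $2, $7, $8 (q = 3 of N = 11).
Shortfall ratios (z−y)/z: 0.8182, 0.3636, 0.2727; sum = 1.454545.
I averages over the q = 3 poor units only: 1.454545 / 3 = 0.4848.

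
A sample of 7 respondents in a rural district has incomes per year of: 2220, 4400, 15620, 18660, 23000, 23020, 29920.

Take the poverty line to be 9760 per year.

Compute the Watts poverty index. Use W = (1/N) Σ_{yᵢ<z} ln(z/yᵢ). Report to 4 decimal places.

Below the line: 2220, 4400 (q = 2 of N = 7).
Log shortfalls: ln(9760/2220) = 1.4808; ln(9760/4400) = 0.7967.
W = 2.277473 / 7 = 0.3254.

0.3254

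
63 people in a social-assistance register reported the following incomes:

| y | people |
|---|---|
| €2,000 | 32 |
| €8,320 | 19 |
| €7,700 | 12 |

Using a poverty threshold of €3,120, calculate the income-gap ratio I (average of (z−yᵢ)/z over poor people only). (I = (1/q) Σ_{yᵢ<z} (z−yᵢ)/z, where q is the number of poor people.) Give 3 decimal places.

0.359

Below the line: 32×€2,000 (q = 32 of N = 63).
Shortfall ratios (z−y)/z: 0.3590 (×32); sum = 11.487179.
The income-gap ratio divides by q (the poor only): 11.487179 / 32 = 0.359.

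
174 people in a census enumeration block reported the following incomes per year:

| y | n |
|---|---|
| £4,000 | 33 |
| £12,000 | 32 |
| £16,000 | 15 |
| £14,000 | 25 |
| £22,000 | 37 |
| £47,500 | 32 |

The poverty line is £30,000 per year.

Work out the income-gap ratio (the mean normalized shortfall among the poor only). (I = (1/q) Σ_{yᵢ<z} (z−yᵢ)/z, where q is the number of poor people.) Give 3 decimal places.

Incomes under z: 33×£4,000, 32×£12,000, 25×£14,000, 15×£16,000, 37×£22,000 (q = 142 of N = 174).
Shortfall ratios (z−y)/z: 0.8667 (×33), 0.6000 (×32), 0.5333 (×25), 0.4667 (×15), 0.2667 (×37); sum = 78.000000.
The income-gap ratio divides by q (the poor only): 78.000000 / 142 = 0.549.

0.549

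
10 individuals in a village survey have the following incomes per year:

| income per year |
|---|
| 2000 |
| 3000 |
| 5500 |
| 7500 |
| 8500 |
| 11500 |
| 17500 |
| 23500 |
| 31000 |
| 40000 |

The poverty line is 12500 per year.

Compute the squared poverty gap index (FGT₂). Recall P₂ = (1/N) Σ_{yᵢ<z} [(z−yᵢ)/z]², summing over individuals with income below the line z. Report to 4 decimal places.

0.1866

Below the line: 2000, 3000, 5500, 7500, 8500, 11500 (q = 6 of N = 10).
Shortfall ratios: (12500−2000)/12500 = 0.8400; (12500−3000)/12500 = 0.7600; (12500−5500)/12500 = 0.5600; (12500−7500)/12500 = 0.4000; (12500−8500)/12500 = 0.3200; (12500−11500)/12500 = 0.0800.
Squared: 0.7056; 0.5776; 0.3136; 0.1600; 0.1024; 0.0064.
Sum = 1.865600; P₂ = 1.865600 / 10 = 0.1866.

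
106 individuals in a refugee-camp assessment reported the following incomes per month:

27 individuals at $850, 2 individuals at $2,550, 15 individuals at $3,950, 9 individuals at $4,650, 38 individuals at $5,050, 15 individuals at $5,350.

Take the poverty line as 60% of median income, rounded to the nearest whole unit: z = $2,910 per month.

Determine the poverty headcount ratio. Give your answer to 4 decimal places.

29 of the 106 individuals have income below $2,910.
H = 29/106 = 0.2736.

0.2736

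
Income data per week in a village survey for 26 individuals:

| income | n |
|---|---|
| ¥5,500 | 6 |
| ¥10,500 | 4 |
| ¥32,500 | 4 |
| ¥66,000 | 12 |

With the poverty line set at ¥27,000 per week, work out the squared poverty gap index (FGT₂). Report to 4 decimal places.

0.2038

Below z: 6×¥5,500, 4×¥10,500 (q = 10 of N = 26).
Shortfall ratios: (27000−5500)/27000 = 0.7963 (×6); (27000−10500)/27000 = 0.6111 (×4).
Squared: 0.6341 (×6); 0.3735 (×4).
Sum = 5.298354; P₂ = 5.298354 / 26 = 0.2038.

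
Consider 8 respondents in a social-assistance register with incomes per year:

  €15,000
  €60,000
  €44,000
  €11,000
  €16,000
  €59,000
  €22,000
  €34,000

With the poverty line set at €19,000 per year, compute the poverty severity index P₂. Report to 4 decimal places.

0.0308

Below z: €11,000, €15,000, €16,000 (q = 3 of N = 8).
Relative gaps: (19000−11000)/19000 = 0.4211; (19000−15000)/19000 = 0.2105; (19000−16000)/19000 = 0.1579.
Squared: 0.1773; 0.0443; 0.0249.
Sum = 0.246537; P₂ = 0.246537 / 8 = 0.0308.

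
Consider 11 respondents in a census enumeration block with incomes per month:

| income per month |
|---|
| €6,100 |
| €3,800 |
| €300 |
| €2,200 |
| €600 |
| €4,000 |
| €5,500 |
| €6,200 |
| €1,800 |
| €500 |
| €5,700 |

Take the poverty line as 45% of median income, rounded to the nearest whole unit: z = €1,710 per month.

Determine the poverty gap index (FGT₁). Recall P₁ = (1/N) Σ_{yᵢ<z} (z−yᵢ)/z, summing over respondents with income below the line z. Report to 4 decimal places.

Below the line: €300, €500, €600 (q = 3 of N = 11).
Normalized shortfalls: (1710−300)/1710 = 0.8246; (1710−500)/1710 = 0.7076; (1710−600)/1710 = 0.6491.
Sum of shortfalls = 2.181287; P₁ averages over all N: 2.181287 / 11 = 0.1983.

0.1983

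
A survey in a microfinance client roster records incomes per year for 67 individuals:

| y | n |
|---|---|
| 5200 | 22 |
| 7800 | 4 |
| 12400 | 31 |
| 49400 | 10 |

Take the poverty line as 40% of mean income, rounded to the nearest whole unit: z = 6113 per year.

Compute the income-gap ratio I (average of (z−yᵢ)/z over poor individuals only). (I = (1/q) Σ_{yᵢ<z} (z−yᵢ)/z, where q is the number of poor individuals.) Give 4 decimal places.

0.1494

Below z: 22×5200 (q = 22 of N = 67).
Relative gaps: 0.1494 (×22); sum = 3.285784.
The income-gap ratio divides by q (the poor only): 3.285784 / 22 = 0.1494.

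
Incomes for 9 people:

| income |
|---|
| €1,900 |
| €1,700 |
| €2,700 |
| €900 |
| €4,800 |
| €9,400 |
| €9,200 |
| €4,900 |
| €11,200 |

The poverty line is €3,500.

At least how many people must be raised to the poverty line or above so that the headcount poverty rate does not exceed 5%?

4

Currently q = 4 of N = 9 are below the line (H = 0.444).
A headcount ratio of at most 5% allows at most ⌊0.05 × 9⌋ = 0 poor people.
So at least 4 − 0 = 4 must be lifted.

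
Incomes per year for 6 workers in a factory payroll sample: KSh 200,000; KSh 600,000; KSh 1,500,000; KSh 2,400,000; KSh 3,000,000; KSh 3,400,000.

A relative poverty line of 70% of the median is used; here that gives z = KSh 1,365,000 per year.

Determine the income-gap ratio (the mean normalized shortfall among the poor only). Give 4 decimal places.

0.7070

Below z: KSh 200,000, KSh 600,000 (q = 2 of N = 6).
Shortfall ratios (z−y)/z: 0.8535, 0.5604; sum = 1.413919.
The income-gap ratio divides by q (the poor only): 1.413919 / 2 = 0.7070.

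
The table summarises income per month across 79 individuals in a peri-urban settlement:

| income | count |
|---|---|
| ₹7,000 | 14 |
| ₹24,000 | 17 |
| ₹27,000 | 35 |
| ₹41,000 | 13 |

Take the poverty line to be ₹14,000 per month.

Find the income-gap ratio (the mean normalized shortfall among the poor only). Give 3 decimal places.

0.500

Poor units: 14×₹7,000 (q = 14 of N = 79).
Shortfall ratios (z−y)/z: 0.5000 (×14); sum = 7.000000.
The income-gap ratio divides by q (the poor only): 7.000000 / 14 = 0.500.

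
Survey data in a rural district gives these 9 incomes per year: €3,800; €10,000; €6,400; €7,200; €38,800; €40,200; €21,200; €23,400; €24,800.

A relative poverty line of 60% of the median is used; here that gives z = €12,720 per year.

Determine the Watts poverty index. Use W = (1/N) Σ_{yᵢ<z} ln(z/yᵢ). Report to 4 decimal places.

Incomes under z: €3,800, €6,400, €7,200, €10,000 (q = 4 of N = 9).
ln(z/y) terms: ln(12720/3800) = 1.2082; ln(12720/6400) = 0.6869; ln(12720/7200) = 0.5691; ln(12720/10000) = 0.2406.
W = 2.704737 / 9 = 0.3005.

0.3005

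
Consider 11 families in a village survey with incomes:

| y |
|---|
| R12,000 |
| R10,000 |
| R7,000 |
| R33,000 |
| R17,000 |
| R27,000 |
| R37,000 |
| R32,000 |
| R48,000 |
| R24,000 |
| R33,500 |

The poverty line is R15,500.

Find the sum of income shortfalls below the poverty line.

R17,500

Below z: R7,000, R10,000, R12,000 (q = 3 of N = 11).
Individual gaps: 15500−7000 = 8500; 15500−10000 = 5500; 15500−12000 = 3500.
Aggregate gap = R17,500.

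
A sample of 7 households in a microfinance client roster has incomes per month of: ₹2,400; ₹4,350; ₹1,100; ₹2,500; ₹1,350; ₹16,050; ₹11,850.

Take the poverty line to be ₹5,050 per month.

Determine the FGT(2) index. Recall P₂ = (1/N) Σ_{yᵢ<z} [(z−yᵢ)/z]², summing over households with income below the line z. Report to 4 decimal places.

0.2426

Below the line: ₹1,100, ₹1,350, ₹2,400, ₹2,500, ₹4,350 (q = 5 of N = 7).
Relative gaps: (5050−1100)/5050 = 0.7822; (5050−1350)/5050 = 0.7327; (5050−2400)/5050 = 0.5248; (5050−2500)/5050 = 0.5050; (5050−4350)/5050 = 0.1386.
Squared: 0.6118; 0.5368; 0.2754; 0.2550; 0.0192.
Sum = 1.698167; P₂ = 1.698167 / 7 = 0.2426.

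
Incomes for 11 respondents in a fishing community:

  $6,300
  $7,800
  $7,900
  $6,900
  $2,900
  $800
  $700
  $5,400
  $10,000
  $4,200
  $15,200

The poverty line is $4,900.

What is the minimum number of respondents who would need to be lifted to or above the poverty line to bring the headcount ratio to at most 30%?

1

4 of the 11 respondents are poor, so H = 4/11 = 0.364.
A headcount ratio of at most 30% allows at most ⌊0.30 × 11⌋ = 3 poor respondents.
So at least 4 − 3 = 1 must be lifted.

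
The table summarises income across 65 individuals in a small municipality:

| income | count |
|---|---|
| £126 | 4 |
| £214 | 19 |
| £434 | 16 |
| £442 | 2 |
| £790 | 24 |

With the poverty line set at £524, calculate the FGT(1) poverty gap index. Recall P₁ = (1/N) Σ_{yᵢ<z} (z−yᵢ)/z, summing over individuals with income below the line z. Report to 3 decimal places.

Below the line: 4×£126, 19×£214, 16×£434, 2×£442 (q = 41 of N = 65).
Shortfall ratios: (524−126)/524 = 0.7595 (×4); (524−214)/524 = 0.5916 (×19); (524−434)/524 = 0.1718 (×16); (524−442)/524 = 0.1565 (×2).
Sum of shortfalls = 17.339695; P₁ averages over all N: 17.339695 / 65 = 0.267.

0.267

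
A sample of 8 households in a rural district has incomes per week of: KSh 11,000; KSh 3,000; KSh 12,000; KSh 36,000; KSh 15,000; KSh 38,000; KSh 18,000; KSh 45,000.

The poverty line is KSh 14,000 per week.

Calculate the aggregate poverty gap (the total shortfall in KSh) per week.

KSh 16,000

Poor units: KSh 3,000, KSh 11,000, KSh 12,000 (q = 3 of N = 8).
Individual gaps: 14000−3000 = 11000; 14000−11000 = 3000; 14000−12000 = 2000.
Aggregate gap = KSh 16,000.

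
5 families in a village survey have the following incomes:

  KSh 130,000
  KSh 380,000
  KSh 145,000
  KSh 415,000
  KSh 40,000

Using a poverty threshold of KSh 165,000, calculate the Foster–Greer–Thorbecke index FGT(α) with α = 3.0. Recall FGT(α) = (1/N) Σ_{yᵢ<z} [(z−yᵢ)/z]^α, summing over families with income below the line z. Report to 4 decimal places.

Incomes under z: KSh 40,000, KSh 130,000, KSh 145,000 (q = 3 of N = 5).
Relative gaps: (165000−40000)/165000 = 0.7576; (165000−130000)/165000 = 0.2121; (165000−145000)/165000 = 0.1212.
Raised to α = 3.0: 0.43479; 0.00954; 0.00178.
Sum = 0.446114; FGT(3.0) = 0.446114 / 5 = 0.0892.

0.0892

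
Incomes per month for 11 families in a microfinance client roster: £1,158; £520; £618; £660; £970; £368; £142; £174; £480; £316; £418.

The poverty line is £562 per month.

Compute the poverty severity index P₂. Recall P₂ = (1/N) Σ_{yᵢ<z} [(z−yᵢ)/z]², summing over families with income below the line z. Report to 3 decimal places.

Below z: £142, £174, £316, £368, £418, £480, £520 (q = 7 of N = 11).
Shortfall ratios: (562−142)/562 = 0.7473; (562−174)/562 = 0.6904; (562−316)/562 = 0.4377; (562−368)/562 = 0.3452; (562−418)/562 = 0.2562; (562−480)/562 = 0.1459; (562−520)/562 = 0.0747.
Squared: 0.5585; 0.4766; 0.1916; 0.1192; 0.0657; 0.0213; 0.0056.
Sum = 1.438432; P₂ = 1.438432 / 11 = 0.131.

0.131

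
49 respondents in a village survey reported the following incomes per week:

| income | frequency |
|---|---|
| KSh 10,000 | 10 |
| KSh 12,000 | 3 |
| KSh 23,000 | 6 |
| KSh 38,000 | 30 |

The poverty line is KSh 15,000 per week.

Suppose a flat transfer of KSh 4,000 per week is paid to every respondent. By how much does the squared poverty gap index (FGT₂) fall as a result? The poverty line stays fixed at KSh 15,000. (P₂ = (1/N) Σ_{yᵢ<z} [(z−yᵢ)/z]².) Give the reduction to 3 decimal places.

0.024

Before: below the line — 10×KSh 10,000, 3×KSh 12,000; squared poverty gap index (FGT₂) = 0.02512.
After the KSh 4,000 transfer: below the line — 10×KSh 14,000; squared poverty gap index (FGT₂) = 0.00091.
Reduction = 0.02512 − 0.00091 = 0.024.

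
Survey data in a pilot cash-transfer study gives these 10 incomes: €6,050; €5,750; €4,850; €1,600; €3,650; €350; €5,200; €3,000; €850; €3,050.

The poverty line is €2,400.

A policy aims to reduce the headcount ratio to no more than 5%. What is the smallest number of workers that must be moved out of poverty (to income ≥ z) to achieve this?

Currently q = 3 of N = 10 are below the line (H = 0.300).
A headcount ratio of at most 5% allows at most ⌊0.05 × 10⌋ = 0 poor workers.
So at least 3 − 0 = 3 must be lifted.

3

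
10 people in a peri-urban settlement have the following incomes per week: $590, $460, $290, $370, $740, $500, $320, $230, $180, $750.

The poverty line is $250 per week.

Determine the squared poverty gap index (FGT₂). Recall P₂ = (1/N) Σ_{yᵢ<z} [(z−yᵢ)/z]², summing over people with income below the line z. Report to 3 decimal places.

0.008

Below the line: $180, $230 (q = 2 of N = 10).
Relative gaps: (250−180)/250 = 0.2800; (250−230)/250 = 0.0800.
Squared: 0.0784; 0.0064.
Sum = 0.084800; P₂ = 0.084800 / 10 = 0.008.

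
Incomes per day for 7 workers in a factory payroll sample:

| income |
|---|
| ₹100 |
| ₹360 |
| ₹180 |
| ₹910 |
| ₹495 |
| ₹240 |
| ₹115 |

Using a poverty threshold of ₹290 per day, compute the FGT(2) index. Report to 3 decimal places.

0.138

Incomes under z: ₹100, ₹115, ₹180, ₹240 (q = 4 of N = 7).
Gap ratios (z−y)/z: (290−100)/290 = 0.6552; (290−115)/290 = 0.6034; (290−180)/290 = 0.3793; (290−240)/290 = 0.1724.
Squared: 0.4293; 0.3641; 0.1439; 0.0297.
Sum = 0.967004; P₂ = 0.967004 / 7 = 0.138.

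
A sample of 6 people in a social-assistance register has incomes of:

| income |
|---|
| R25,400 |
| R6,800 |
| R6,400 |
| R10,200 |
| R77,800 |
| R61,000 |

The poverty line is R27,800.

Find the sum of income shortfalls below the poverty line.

R62,400

Below z: R6,400, R6,800, R10,200, R25,400 (q = 4 of N = 6).
Individual gaps: 27800−6400 = 21400; 27800−6800 = 21000; 27800−10200 = 17600; 27800−25400 = 2400.
Aggregate gap = R62,400.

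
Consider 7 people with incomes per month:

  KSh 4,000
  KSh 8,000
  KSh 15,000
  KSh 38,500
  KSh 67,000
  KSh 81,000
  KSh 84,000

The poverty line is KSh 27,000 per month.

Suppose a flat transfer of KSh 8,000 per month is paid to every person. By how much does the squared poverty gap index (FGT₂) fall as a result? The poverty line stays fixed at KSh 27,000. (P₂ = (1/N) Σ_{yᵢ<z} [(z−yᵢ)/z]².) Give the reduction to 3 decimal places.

Before: below the line — KSh 4,000, KSh 8,000, KSh 15,000; squared poverty gap index (FGT₂) = 0.20263.
After the KSh 8,000 transfer: below the line — KSh 12,000, KSh 16,000, KSh 23,000; squared poverty gap index (FGT₂) = 0.07094.
Reduction = 0.20263 − 0.07094 = 0.132.

0.132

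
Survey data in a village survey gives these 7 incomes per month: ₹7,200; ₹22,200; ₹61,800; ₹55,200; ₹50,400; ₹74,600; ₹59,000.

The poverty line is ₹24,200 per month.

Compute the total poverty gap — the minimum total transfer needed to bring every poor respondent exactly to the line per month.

₹19,000

Poor units: ₹7,200, ₹22,200 (q = 2 of N = 7).
Individual gaps: 24200−7200 = 17000; 24200−22200 = 2000.
Aggregate gap = ₹19,000.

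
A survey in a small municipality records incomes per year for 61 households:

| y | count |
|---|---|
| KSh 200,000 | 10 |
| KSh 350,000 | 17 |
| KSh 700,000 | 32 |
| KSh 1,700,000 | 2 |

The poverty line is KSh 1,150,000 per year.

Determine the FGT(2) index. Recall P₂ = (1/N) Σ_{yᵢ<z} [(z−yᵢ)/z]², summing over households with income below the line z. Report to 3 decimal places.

0.327

Below z: 10×KSh 200,000, 17×KSh 350,000, 32×KSh 700,000 (q = 59 of N = 61).
Gap ratios (z−y)/z: (1150000−200000)/1150000 = 0.8261 (×10); (1150000−350000)/1150000 = 0.6957 (×17); (1150000−700000)/1150000 = 0.3913 (×32).
Squared: 0.6824 (×10); 0.4839 (×17); 0.1531 (×32).
Sum = 19.950851; P₂ = 19.950851 / 61 = 0.327.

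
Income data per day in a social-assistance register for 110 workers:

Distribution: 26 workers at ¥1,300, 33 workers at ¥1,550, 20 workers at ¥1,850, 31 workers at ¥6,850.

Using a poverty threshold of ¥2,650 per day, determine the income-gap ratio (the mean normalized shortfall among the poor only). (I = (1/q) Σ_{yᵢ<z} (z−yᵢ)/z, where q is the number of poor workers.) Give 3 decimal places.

Below z: 26×¥1,300, 33×¥1,550, 20×¥1,850 (q = 79 of N = 110).
Shortfall ratios (z−y)/z: 0.5094 (×26), 0.4151 (×33), 0.3019 (×20); sum = 32.981132.
I averages over the q = 79 poor units only: 32.981132 / 79 = 0.417.

0.417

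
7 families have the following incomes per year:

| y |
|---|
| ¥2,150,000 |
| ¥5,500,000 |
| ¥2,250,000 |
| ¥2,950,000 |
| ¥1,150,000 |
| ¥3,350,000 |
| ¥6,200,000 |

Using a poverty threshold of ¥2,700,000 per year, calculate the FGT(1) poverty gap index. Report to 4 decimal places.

0.1349

Below z: ¥1,150,000, ¥2,150,000, ¥2,250,000 (q = 3 of N = 7).
Normalized shortfalls: (2700000−1150000)/2700000 = 0.5741; (2700000−2150000)/2700000 = 0.2037; (2700000−2250000)/2700000 = 0.1667.
Σ = 0.944444. Dividing by the full population N = 7 gives P₁ = 0.1349.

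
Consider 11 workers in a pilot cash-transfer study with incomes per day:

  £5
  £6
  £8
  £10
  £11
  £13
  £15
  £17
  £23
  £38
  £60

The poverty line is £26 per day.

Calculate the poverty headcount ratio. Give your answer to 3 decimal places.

9 of the 11 workers have income below £26.
H = 9/11 = 0.818.

0.818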